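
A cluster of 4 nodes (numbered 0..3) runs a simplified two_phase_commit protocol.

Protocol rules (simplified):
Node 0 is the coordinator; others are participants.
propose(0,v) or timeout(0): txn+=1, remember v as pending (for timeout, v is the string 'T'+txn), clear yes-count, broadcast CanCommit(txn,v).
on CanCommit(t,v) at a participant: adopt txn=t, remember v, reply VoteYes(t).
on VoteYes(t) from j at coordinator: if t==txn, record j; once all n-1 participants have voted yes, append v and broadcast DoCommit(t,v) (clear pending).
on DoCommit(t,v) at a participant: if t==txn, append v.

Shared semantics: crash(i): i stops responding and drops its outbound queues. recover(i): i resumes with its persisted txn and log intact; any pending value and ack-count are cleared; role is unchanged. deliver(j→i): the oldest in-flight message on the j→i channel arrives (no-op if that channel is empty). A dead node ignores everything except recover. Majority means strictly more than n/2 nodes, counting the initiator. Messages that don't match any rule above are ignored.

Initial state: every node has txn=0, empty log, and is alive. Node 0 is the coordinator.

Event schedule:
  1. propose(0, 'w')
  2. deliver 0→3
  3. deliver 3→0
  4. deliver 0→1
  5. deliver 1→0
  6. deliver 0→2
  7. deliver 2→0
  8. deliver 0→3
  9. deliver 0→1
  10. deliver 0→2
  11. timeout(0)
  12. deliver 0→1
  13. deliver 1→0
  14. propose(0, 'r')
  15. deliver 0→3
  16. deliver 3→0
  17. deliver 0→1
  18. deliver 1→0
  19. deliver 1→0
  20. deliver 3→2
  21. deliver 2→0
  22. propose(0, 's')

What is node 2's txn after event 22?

after 1 — propose(0,'w'): n0:coor/t1/[-]
after 2 — deliver 0→3: n3:part/t1/[-]
after 3 — deliver 3→0: ·
after 4 — deliver 0→1: n1:part/t1/[-]
after 5 — deliver 1→0: ·
after 6 — deliver 0→2: n2:part/t1/[-]
after 7 — deliver 2→0: n0:coor/t1/[w]
after 8 — deliver 0→3: n3:part/t1/[w]
after 9 — deliver 0→1: n1:part/t1/[w]
after 10 — deliver 0→2: n2:part/t1/[w]
after 11 — timeout(0): n0:coor/t2/[w]
after 12 — deliver 0→1: n1:part/t2/[w]
after 13 — deliver 1→0: ·
after 14 — propose(0,'r'): n0:coor/t3/[w]
after 15 — deliver 0→3: n3:part/t2/[w]
after 16 — deliver 3→0: ·
after 17 — deliver 0→1: n1:part/t3/[w]
after 18 — deliver 1→0: ·
after 19 — deliver 1→0: ·
after 20 — deliver 3→2: ·
after 21 — deliver 2→0: ·
after 22 — propose(0,'s'): n0:coor/t4/[w]

1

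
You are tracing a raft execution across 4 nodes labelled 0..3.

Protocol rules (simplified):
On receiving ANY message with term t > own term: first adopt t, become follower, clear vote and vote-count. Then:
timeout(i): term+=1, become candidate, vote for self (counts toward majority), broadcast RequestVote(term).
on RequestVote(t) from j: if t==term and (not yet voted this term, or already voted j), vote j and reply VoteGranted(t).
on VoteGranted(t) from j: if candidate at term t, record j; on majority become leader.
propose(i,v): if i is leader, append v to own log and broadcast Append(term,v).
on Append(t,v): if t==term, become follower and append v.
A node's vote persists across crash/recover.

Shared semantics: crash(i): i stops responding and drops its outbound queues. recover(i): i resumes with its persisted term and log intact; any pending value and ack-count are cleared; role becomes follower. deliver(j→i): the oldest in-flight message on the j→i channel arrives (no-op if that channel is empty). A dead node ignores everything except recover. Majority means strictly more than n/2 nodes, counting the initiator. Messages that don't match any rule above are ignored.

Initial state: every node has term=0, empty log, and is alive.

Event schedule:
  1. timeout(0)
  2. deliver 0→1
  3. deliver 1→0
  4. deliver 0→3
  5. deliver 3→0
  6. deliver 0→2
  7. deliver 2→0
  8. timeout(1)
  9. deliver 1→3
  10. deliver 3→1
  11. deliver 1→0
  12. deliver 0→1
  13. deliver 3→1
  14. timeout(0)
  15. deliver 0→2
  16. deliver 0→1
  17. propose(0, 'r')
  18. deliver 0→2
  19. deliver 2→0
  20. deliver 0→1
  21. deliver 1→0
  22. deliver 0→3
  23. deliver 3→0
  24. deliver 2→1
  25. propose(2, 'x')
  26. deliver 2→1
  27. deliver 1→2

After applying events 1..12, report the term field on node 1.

step 1 timeout(0): 0={cand,t=1,log=-}
step 2 deliver 0→1: 1={foll,t=1,log=-}
step 3 deliver 1→0: —
step 4 deliver 0→3: 3={foll,t=1,log=-}
step 5 deliver 3→0: 0={lead,t=1,log=-}
step 6 deliver 0→2: 2={foll,t=1,log=-}
step 7 deliver 2→0: —
step 8 timeout(1): 1={cand,t=2,log=-}
step 9 deliver 1→3: 3={foll,t=2,log=-}
step 10 deliver 3→1: —
step 11 deliver 1→0: 0={foll,t=2,log=-}
step 12 deliver 0→1: 1={lead,t=2,log=-}

2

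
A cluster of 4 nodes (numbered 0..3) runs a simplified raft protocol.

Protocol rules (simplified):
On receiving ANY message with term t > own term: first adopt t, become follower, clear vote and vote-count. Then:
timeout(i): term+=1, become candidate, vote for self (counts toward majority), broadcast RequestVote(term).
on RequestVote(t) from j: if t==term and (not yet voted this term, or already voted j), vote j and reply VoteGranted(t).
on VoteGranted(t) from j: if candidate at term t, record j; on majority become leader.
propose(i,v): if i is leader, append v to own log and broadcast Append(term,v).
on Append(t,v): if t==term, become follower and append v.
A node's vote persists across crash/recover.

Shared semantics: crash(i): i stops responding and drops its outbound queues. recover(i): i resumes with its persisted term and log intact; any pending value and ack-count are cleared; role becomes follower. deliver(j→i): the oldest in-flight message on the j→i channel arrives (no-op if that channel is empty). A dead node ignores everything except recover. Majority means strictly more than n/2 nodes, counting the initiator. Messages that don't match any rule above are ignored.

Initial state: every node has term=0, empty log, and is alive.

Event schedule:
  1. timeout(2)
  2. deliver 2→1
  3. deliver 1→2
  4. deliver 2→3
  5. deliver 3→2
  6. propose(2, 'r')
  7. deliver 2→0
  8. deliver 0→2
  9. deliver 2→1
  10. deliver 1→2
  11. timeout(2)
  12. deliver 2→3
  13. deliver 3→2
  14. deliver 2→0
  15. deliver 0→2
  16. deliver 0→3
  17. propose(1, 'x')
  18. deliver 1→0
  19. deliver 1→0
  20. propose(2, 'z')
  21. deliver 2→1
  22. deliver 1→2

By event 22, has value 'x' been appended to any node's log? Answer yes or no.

e1 timeout(2): 2[cand,t=1,-]
e2 deliver 2→1: 1[foll,t=1,-]
e3 deliver 1→2: ·
e4 deliver 2→3: 3[foll,t=1,-]
e5 deliver 3→2: 2[lead,t=1,-]
e6 propose(2,'r'): 2[lead,t=1,r]
e7 deliver 2→0: 0[foll,t=1,-]
e8 deliver 0→2: ·
e9 deliver 2→1: 1[foll,t=1,r]
e10 deliver 1→2: ·
e11 timeout(2): 2[cand,t=2,r]
e12 deliver 2→3: 3[foll,t=1,r]
e13 deliver 3→2: ·
e14 deliver 2→0: 0[foll,t=1,r]
e15 deliver 0→2: ·
e16 deliver 0→3: ·
e17 propose(1,'x'): ·
e18 deliver 1→0: ·
e19 deliver 1→0: ·
e20 propose(2,'z'): ·
e21 deliver 2→1: 1[foll,t=2,r]
e22 deliver 1→2: ·

no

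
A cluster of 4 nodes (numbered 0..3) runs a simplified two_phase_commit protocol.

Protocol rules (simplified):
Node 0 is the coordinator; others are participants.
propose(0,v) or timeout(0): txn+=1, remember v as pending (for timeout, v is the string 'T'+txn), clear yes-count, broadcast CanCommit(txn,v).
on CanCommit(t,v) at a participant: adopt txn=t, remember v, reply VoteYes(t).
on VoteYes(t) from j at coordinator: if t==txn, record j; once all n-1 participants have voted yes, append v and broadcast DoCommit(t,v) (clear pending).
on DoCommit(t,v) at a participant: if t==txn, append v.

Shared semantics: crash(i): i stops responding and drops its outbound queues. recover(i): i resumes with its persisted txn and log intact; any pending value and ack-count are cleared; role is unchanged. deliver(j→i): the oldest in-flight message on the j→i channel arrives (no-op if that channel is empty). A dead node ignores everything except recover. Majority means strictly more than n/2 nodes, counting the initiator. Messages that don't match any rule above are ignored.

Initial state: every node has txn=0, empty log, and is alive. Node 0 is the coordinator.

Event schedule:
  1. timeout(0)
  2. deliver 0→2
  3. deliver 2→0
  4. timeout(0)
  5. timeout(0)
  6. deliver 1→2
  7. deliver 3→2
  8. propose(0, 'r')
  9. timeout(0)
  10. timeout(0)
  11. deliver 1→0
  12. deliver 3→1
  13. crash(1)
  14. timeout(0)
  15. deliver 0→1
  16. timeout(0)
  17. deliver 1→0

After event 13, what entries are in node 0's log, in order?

empty

step 1 timeout(0): 0={coor,t=1,log=-}
step 2 deliver 0→2: 2={part,t=1,log=-}
step 3 deliver 2→0: —
step 4 timeout(0): 0={coor,t=2,log=-}
step 5 timeout(0): 0={coor,t=3,log=-}
step 6 deliver 1→2: —
step 7 deliver 3→2: —
step 8 propose(0,'r'): 0={coor,t=4,log=-}
step 9 timeout(0): 0={coor,t=5,log=-}
step 10 timeout(0): 0={coor,t=6,log=-}
step 11 deliver 1→0: —
step 12 deliver 3→1: —
step 13 crash(1): 1={✗part,t=0,log=-}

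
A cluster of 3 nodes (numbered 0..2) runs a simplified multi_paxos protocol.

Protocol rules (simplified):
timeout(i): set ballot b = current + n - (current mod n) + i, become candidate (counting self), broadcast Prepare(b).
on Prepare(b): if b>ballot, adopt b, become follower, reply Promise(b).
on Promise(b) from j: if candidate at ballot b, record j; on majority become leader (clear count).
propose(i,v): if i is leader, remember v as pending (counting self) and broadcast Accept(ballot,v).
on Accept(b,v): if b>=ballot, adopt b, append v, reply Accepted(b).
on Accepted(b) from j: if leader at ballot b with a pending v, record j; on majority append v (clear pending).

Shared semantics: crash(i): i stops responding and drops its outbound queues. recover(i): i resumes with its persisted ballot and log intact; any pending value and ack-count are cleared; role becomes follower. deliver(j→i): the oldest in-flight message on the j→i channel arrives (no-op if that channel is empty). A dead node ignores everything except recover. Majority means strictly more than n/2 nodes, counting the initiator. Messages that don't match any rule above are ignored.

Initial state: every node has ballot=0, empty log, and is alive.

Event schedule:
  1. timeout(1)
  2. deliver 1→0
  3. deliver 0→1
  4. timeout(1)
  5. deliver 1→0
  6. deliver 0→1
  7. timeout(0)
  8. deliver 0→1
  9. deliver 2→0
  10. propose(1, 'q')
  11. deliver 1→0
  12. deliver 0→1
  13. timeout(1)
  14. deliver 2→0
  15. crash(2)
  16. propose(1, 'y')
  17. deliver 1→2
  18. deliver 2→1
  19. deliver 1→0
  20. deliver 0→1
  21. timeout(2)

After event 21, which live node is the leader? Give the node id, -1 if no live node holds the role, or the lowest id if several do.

1

[1] timeout(1) → N1(cand b4 [-])
[2] deliver 1→0 → N0(foll b4 [-])
[3] deliver 0→1 → N1(lead b4 [-])
[4] timeout(1) → N1(cand b7 [-])
[5] deliver 1→0 → N0(foll b7 [-])
[6] deliver 0→1 → N1(lead b7 [-])
[7] timeout(0) → N0(cand b9 [-])
[8] deliver 0→1 → N1(foll b9 [-])
[9] deliver 2→0 → ∅
[10] propose(1,'q') → ∅
[11] deliver 1→0 → N0(lead b9 [-])
[12] deliver 0→1 → ∅
[13] timeout(1) → N1(cand b13 [-])
[14] deliver 2→0 → ∅
[15] crash(2) → N2(✗foll b0 [-])
[16] propose(1,'y') → ∅
[17] deliver 1→2 → ∅
[18] deliver 2→1 → ∅
[19] deliver 1→0 → N0(foll b13 [-])
[20] deliver 0→1 → N1(lead b13 [-])
[21] timeout(2) → ∅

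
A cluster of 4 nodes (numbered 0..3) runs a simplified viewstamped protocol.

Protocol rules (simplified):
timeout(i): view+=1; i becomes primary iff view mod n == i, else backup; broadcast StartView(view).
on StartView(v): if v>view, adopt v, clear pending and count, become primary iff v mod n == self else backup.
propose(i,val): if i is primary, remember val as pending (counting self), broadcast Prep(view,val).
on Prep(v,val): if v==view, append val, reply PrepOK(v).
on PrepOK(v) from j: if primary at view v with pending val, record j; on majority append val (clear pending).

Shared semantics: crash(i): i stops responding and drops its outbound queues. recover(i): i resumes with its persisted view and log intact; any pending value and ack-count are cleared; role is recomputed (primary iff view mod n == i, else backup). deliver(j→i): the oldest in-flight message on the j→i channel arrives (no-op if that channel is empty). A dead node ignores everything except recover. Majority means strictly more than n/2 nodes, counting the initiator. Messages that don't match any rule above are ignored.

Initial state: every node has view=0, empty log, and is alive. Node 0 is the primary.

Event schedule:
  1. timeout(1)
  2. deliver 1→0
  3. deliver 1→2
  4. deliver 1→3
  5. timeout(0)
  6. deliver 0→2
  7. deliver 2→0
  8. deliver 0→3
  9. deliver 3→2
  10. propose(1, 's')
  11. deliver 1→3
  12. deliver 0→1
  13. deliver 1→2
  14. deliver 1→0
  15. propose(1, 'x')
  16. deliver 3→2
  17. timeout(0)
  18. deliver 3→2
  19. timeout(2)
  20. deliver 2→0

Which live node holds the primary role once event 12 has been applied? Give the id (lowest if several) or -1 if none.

2

step 1 timeout(1): 1={prim,v=1,log=-}
step 2 deliver 1→0: 0={back,v=1,log=-}
step 3 deliver 1→2: 2={back,v=1,log=-}
step 4 deliver 1→3: 3={back,v=1,log=-}
step 5 timeout(0): 0={back,v=2,log=-}
step 6 deliver 0→2: 2={prim,v=2,log=-}
step 7 deliver 2→0: —
step 8 deliver 0→3: 3={back,v=2,log=-}
step 9 deliver 3→2: —
step 10 propose(1,'s'): —
step 11 deliver 1→3: —
step 12 deliver 0→1: 1={back,v=2,log=-}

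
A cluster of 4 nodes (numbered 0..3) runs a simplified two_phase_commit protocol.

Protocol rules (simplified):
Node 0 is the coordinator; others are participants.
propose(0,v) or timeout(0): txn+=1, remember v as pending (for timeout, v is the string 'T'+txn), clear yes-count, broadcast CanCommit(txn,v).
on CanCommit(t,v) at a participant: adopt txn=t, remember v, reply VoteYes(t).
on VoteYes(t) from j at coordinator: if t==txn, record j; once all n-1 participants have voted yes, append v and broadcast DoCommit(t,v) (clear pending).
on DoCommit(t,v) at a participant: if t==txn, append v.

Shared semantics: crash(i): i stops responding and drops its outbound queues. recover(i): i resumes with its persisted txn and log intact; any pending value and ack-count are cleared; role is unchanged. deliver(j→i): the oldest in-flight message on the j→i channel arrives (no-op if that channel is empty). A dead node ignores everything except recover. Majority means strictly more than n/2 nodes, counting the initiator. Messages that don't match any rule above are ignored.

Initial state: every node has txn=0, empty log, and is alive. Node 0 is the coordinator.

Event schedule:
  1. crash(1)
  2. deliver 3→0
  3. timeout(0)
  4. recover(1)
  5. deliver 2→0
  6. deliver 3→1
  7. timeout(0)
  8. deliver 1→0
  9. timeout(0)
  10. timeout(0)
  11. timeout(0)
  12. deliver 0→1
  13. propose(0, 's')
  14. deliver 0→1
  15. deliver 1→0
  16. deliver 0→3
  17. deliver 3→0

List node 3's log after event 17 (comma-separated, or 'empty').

empty

after 1 — crash(1): n1:✗part/t0/[-]
after 2 — deliver 3→0: ·
after 3 — timeout(0): n0:coor/t1/[-]
after 4 — recover(1): n1:part/t0/[-]
after 5 — deliver 2→0: ·
after 6 — deliver 3→1: ·
after 7 — timeout(0): n0:coor/t2/[-]
after 8 — deliver 1→0: ·
after 9 — timeout(0): n0:coor/t3/[-]
after 10 — timeout(0): n0:coor/t4/[-]
after 11 — timeout(0): n0:coor/t5/[-]
after 12 — deliver 0→1: n1:part/t1/[-]
after 13 — propose(0,'s'): n0:coor/t6/[-]
after 14 — deliver 0→1: n1:part/t2/[-]
after 15 — deliver 1→0: ·
after 16 — deliver 0→3: n3:part/t1/[-]
after 17 — deliver 3→0: ·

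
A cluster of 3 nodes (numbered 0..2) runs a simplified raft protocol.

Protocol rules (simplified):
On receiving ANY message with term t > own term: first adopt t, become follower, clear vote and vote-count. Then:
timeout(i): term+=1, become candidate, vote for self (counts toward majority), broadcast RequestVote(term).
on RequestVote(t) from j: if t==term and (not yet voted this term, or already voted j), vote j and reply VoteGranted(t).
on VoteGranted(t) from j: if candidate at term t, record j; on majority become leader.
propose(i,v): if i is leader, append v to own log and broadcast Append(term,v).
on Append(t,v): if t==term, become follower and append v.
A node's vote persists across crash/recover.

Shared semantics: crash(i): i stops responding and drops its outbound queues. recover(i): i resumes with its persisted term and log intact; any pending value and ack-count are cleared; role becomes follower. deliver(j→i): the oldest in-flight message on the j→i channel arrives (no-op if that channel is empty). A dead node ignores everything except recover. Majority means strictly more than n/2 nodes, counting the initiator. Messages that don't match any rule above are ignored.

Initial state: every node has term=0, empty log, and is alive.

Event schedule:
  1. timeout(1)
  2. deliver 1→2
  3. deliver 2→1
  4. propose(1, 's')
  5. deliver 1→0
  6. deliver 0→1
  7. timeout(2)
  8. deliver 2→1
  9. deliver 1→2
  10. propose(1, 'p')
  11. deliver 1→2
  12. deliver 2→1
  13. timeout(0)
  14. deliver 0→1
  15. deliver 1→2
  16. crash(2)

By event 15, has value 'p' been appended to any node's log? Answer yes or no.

[1] timeout(1) → N1(cand t1 [-])
[2] deliver 1→2 → N2(foll t1 [-])
[3] deliver 2→1 → N1(lead t1 [-])
[4] propose(1,'s') → N1(lead t1 [s])
[5] deliver 1→0 → N0(foll t1 [-])
[6] deliver 0→1 → ∅
[7] timeout(2) → N2(cand t2 [-])
[8] deliver 2→1 → N1(foll t2 [s])
[9] deliver 1→2 → ∅
[10] propose(1,'p') → ∅
[11] deliver 1→2 → N2(lead t2 [-])
[12] deliver 2→1 → ∅
[13] timeout(0) → N0(cand t2 [-])
[14] deliver 0→1 → ∅
[15] deliver 1→2 → ∅

no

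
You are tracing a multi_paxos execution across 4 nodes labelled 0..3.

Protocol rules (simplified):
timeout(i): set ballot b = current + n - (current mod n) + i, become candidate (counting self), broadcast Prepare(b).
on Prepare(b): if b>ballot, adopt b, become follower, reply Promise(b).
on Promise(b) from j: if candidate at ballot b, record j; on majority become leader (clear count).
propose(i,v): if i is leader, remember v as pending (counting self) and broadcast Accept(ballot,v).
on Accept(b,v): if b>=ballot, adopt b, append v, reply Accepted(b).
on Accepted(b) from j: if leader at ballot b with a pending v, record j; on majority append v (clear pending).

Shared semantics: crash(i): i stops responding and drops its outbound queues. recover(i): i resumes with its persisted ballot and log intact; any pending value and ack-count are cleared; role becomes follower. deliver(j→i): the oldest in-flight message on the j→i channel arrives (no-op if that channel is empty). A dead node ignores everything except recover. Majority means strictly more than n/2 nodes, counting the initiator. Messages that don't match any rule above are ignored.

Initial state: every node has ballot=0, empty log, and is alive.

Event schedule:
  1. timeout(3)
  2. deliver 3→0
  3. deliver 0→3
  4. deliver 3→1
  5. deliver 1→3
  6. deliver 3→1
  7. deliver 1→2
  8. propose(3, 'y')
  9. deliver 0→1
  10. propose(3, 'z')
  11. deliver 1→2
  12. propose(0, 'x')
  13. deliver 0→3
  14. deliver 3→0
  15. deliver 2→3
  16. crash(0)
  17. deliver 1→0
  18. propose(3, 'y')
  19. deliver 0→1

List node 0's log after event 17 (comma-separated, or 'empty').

y

after 1 — timeout(3): n3:cand/b7/[-]
after 2 — deliver 3→0: n0:foll/b7/[-]
after 3 — deliver 0→3: ·
after 4 — deliver 3→1: n1:foll/b7/[-]
after 5 — deliver 1→3: n3:lead/b7/[-]
after 6 — deliver 3→1: ·
after 7 — deliver 1→2: ·
after 8 — propose(3,'y'): ·
after 9 — deliver 0→1: ·
after 10 — propose(3,'z'): ·
after 11 — deliver 1→2: ·
after 12 — propose(0,'x'): ·
after 13 — deliver 0→3: ·
after 14 — deliver 3→0: n0:foll/b7/[y]
after 15 — deliver 2→3: ·
after 16 — crash(0): n0:✗foll/b7/[y]
after 17 — deliver 1→0: ·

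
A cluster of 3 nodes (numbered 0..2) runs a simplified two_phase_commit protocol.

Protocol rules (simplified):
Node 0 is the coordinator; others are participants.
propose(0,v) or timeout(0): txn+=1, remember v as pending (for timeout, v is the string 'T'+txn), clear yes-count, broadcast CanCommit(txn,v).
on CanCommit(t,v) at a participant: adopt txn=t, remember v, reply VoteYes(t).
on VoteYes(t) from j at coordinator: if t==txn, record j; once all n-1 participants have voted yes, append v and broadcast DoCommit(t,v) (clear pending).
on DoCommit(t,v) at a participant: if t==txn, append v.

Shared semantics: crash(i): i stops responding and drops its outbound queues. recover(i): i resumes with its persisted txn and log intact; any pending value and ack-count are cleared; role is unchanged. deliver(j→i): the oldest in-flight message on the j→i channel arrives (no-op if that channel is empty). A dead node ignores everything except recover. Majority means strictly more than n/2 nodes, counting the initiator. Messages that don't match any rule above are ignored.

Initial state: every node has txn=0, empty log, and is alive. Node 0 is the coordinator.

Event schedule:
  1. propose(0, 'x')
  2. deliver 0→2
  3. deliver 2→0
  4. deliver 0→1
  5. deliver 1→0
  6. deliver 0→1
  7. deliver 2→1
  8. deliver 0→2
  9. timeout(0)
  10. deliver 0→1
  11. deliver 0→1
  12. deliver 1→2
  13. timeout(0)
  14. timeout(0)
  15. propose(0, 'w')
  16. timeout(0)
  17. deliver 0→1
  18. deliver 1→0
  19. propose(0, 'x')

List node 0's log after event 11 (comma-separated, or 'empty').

x

1. propose(0,'x'):  <0:coor t1 ->
2. deliver 0→2:  <2:part t1 ->
3. deliver 2→0:  nop
4. deliver 0→1:  <1:part t1 ->
5. deliver 1→0:  <0:coor t1 x>
6. deliver 0→1:  <1:part t1 x>
7. deliver 2→1:  nop
8. deliver 0→2:  <2:part t1 x>
9. timeout(0):  <0:coor t2 x>
10. deliver 0→1:  <1:part t2 x>
11. deliver 0→1:  nop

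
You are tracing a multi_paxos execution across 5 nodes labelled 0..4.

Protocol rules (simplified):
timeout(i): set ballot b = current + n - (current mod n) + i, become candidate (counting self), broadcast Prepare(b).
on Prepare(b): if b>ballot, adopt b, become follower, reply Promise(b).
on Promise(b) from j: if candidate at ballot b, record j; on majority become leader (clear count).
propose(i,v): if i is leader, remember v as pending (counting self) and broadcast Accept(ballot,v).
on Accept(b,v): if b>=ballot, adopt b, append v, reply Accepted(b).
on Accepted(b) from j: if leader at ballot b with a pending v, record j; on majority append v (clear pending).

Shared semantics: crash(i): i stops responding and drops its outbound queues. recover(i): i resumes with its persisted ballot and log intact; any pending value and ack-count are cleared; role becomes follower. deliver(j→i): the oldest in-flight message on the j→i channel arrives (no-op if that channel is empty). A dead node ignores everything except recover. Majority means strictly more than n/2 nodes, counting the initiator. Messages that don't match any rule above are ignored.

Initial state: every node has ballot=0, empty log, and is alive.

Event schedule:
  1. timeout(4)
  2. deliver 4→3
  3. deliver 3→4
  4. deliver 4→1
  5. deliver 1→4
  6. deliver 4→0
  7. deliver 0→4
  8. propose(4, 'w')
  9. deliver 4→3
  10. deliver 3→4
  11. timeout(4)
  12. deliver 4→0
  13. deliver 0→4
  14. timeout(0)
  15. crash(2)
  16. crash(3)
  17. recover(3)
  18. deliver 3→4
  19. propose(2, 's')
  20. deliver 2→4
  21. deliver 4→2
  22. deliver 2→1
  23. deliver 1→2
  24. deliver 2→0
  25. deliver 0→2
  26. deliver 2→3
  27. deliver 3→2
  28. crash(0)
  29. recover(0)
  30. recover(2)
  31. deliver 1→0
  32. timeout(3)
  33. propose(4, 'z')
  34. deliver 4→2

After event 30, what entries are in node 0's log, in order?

1. timeout(4):  <4:cand b9 ->
2. deliver 4→3:  <3:foll b9 ->
3. deliver 3→4:  nop
4. deliver 4→1:  <1:foll b9 ->
5. deliver 1→4:  <4:lead b9 ->
6. deliver 4→0:  <0:foll b9 ->
7. deliver 0→4:  nop
8. propose(4,'w'):  nop
9. deliver 4→3:  <3:foll b9 w>
10. deliver 3→4:  nop
11. timeout(4):  <4:cand b14 ->
12. deliver 4→0:  <0:foll b9 w>
13. deliver 0→4:  nop
14. timeout(0):  <0:cand b10 w>
15. crash(2):  <2:✗foll b0 ->
16. crash(3):  <3:✗foll b9 w>
17. recover(3):  <3:foll b9 w>
18. deliver 3→4:  nop
19. propose(2,'s'):  nop
20. deliver 2→4:  nop
21. deliver 4→2:  nop
22. deliver 2→1:  nop
23. deliver 1→2:  nop
24. deliver 2→0:  nop
25. deliver 0→2:  nop
26. deliver 2→3:  nop
27. deliver 3→2:  nop
28. crash(0):  <0:✗cand b10 w>
29. recover(0):  <0:foll b10 w>
30. recover(2):  <2:foll b0 ->

w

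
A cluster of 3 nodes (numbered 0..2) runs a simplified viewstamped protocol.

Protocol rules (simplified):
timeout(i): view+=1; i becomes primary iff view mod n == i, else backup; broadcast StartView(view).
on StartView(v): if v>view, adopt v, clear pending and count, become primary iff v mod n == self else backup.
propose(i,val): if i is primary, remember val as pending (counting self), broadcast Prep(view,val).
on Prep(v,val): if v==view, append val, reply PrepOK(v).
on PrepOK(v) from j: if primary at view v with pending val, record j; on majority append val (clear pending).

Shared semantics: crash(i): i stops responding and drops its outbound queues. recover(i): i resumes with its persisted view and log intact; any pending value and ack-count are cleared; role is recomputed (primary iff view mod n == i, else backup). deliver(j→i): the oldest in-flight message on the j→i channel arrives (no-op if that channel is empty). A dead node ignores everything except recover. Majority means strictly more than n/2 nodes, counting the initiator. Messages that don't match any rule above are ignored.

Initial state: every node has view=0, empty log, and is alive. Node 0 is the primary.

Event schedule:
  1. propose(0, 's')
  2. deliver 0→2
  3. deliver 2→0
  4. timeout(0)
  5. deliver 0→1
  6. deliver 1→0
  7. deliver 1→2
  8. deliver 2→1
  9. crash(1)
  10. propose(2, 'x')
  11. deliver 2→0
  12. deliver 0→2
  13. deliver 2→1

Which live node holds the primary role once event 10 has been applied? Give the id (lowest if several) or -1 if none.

-1

after 1 — propose(0,'s'): ·
after 2 — deliver 0→2: n2:back/v0/[s]
after 3 — deliver 2→0: n0:prim/v0/[s]
after 4 — timeout(0): n0:back/v1/[s]
after 5 — deliver 0→1: n1:back/v0/[s]
after 6 — deliver 1→0: ·
after 7 — deliver 1→2: ·
after 8 — deliver 2→1: ·
after 9 — crash(1): n1:✗back/v0/[s]
after 10 — propose(2,'x'): ·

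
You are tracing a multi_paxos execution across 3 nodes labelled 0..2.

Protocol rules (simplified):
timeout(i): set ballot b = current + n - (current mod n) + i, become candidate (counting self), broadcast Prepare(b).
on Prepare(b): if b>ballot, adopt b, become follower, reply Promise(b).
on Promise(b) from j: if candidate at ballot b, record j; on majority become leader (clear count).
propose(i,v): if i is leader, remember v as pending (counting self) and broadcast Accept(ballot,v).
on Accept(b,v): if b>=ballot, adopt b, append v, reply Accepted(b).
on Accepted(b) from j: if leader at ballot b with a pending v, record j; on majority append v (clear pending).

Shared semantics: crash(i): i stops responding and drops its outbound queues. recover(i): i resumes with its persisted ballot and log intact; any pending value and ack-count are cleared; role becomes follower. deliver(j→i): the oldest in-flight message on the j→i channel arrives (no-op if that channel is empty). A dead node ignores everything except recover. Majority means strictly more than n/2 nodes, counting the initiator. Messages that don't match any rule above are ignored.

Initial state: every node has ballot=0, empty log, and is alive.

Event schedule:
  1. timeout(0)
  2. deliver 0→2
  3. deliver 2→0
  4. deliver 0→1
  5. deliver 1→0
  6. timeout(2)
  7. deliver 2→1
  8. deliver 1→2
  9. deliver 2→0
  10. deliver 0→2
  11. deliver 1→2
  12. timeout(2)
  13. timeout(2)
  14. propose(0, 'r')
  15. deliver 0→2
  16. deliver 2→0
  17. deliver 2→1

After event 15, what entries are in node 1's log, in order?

empty

after 1 — timeout(0): n0:cand/b3/[-]
after 2 — deliver 0→2: n2:foll/b3/[-]
after 3 — deliver 2→0: n0:lead/b3/[-]
after 4 — deliver 0→1: n1:foll/b3/[-]
after 5 — deliver 1→0: ·
after 6 — timeout(2): n2:cand/b8/[-]
after 7 — deliver 2→1: n1:foll/b8/[-]
after 8 — deliver 1→2: n2:lead/b8/[-]
after 9 — deliver 2→0: n0:foll/b8/[-]
after 10 — deliver 0→2: ·
after 11 — deliver 1→2: ·
after 12 — timeout(2): n2:cand/b11/[-]
after 13 — timeout(2): n2:cand/b14/[-]
after 14 — propose(0,'r'): ·
after 15 — deliver 0→2: ·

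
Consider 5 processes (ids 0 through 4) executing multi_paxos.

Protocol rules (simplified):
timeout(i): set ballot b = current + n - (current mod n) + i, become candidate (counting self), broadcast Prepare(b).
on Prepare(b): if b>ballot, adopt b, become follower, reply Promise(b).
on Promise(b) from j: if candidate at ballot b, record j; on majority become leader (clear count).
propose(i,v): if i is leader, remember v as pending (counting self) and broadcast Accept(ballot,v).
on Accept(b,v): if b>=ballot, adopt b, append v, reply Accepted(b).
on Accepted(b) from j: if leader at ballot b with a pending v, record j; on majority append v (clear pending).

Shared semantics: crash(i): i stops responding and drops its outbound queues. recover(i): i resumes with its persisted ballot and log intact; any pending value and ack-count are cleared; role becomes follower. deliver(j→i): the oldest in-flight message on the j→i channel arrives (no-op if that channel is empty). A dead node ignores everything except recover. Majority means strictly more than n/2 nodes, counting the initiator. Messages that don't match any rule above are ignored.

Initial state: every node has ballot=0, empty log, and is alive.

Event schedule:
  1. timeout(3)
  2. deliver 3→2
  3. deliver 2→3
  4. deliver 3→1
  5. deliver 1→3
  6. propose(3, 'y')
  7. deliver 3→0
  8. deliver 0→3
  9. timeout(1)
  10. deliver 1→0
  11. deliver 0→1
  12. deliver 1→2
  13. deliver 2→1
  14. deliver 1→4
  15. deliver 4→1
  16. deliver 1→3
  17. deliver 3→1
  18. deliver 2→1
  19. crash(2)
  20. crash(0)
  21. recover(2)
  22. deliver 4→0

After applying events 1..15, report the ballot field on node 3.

8

after 1 — timeout(3): n3:cand/b8/[-]
after 2 — deliver 3→2: n2:foll/b8/[-]
after 3 — deliver 2→3: ·
after 4 — deliver 3→1: n1:foll/b8/[-]
after 5 — deliver 1→3: n3:lead/b8/[-]
after 6 — propose(3,'y'): ·
after 7 — deliver 3→0: n0:foll/b8/[-]
after 8 — deliver 0→3: ·
after 9 — timeout(1): n1:cand/b11/[-]
after 10 — deliver 1→0: n0:foll/b11/[-]
after 11 — deliver 0→1: ·
after 12 — deliver 1→2: n2:foll/b11/[-]
after 13 — deliver 2→1: n1:lead/b11/[-]
after 14 — deliver 1→4: n4:foll/b11/[-]
after 15 — deliver 4→1: ·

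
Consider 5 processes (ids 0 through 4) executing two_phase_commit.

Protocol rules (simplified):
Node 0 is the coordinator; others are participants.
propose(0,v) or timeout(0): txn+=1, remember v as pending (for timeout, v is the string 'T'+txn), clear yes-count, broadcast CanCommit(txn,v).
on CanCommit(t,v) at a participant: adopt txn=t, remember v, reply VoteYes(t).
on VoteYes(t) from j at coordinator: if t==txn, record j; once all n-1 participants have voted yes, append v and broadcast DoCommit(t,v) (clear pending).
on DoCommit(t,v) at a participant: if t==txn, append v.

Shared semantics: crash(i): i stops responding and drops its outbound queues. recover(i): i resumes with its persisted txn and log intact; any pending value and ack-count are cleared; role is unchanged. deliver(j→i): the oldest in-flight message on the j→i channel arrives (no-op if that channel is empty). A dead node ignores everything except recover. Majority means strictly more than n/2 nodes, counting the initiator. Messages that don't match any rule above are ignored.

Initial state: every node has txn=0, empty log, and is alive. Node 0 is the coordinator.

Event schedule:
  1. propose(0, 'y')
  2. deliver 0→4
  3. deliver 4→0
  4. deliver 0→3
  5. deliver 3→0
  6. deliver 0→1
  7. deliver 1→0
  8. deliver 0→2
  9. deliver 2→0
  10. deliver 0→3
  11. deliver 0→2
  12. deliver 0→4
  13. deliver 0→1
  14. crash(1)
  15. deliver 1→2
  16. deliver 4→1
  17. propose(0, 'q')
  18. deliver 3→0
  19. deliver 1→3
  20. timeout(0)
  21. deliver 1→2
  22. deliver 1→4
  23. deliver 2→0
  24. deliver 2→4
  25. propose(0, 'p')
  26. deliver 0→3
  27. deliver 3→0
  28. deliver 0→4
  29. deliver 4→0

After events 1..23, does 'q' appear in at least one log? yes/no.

1. propose(0,'y'):  <0:coor t1 ->
2. deliver 0→4:  <4:part t1 ->
3. deliver 4→0:  nop
4. deliver 0→3:  <3:part t1 ->
5. deliver 3→0:  nop
6. deliver 0→1:  <1:part t1 ->
7. deliver 1→0:  nop
8. deliver 0→2:  <2:part t1 ->
9. deliver 2→0:  <0:coor t1 y>
10. deliver 0→3:  <3:part t1 y>
11. deliver 0→2:  <2:part t1 y>
12. deliver 0→4:  <4:part t1 y>
13. deliver 0→1:  <1:part t1 y>
14. crash(1):  <1:✗part t1 y>
15. deliver 1→2:  nop
16. deliver 4→1:  nop
17. propose(0,'q'):  <0:coor t2 y>
18. deliver 3→0:  nop
19. deliver 1→3:  nop
20. timeout(0):  <0:coor t3 y>
21. deliver 1→2:  nop
22. deliver 1→4:  nop
23. deliver 2→0:  nop

no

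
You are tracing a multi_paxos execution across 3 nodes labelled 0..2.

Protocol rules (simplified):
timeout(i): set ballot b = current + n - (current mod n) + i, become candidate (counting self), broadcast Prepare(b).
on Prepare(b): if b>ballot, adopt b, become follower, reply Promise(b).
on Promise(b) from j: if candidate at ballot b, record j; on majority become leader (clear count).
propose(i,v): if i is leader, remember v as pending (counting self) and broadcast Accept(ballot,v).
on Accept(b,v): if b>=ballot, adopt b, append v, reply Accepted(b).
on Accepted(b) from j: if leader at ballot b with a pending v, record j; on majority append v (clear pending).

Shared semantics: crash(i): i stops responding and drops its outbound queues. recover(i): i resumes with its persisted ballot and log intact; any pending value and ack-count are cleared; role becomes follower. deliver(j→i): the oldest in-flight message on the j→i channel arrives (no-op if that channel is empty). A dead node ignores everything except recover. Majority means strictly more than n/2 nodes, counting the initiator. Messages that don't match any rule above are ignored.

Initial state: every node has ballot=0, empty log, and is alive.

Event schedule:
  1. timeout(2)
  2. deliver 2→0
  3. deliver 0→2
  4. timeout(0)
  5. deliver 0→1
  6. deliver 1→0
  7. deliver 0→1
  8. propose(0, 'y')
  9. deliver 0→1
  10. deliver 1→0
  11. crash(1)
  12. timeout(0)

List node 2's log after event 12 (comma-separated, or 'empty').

after 1 — timeout(2): n2:cand/b5/[-]
after 2 — deliver 2→0: n0:foll/b5/[-]
after 3 — deliver 0→2: n2:lead/b5/[-]
after 4 — timeout(0): n0:cand/b6/[-]
after 5 — deliver 0→1: n1:foll/b6/[-]
after 6 — deliver 1→0: n0:lead/b6/[-]
after 7 — deliver 0→1: ·
after 8 — propose(0,'y'): ·
after 9 — deliver 0→1: n1:foll/b6/[y]
after 10 — deliver 1→0: n0:lead/b6/[y]
after 11 — crash(1): n1:✗foll/b6/[y]
after 12 — timeout(0): n0:cand/b9/[y]

empty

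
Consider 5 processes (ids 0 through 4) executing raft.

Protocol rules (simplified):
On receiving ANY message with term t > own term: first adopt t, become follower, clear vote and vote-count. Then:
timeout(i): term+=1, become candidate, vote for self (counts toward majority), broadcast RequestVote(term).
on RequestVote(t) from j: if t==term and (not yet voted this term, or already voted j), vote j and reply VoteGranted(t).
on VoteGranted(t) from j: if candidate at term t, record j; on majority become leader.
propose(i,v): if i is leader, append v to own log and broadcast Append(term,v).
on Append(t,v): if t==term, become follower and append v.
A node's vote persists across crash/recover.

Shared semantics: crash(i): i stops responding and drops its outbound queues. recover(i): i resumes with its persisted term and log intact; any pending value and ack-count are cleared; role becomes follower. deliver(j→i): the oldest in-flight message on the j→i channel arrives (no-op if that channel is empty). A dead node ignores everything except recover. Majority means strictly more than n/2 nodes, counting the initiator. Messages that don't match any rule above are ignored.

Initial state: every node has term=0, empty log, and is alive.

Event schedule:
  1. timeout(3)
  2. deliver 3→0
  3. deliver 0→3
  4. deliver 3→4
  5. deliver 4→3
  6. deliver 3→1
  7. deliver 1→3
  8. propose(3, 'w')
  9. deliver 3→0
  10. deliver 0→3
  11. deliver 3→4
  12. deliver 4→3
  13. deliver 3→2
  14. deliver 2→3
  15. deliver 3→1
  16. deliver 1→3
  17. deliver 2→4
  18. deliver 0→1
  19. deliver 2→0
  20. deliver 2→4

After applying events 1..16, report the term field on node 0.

1

[1] timeout(3) → N3(cand t1 [-])
[2] deliver 3→0 → N0(foll t1 [-])
[3] deliver 0→3 → ∅
[4] deliver 3→4 → N4(foll t1 [-])
[5] deliver 4→3 → N3(lead t1 [-])
[6] deliver 3→1 → N1(foll t1 [-])
[7] deliver 1→3 → ∅
[8] propose(3,'w') → N3(lead t1 [w])
[9] deliver 3→0 → N0(foll t1 [w])
[10] deliver 0→3 → ∅
[11] deliver 3→4 → N4(foll t1 [w])
[12] deliver 4→3 → ∅
[13] deliver 3→2 → N2(foll t1 [-])
[14] deliver 2→3 → ∅
[15] deliver 3→1 → N1(foll t1 [w])
[16] deliver 1→3 → ∅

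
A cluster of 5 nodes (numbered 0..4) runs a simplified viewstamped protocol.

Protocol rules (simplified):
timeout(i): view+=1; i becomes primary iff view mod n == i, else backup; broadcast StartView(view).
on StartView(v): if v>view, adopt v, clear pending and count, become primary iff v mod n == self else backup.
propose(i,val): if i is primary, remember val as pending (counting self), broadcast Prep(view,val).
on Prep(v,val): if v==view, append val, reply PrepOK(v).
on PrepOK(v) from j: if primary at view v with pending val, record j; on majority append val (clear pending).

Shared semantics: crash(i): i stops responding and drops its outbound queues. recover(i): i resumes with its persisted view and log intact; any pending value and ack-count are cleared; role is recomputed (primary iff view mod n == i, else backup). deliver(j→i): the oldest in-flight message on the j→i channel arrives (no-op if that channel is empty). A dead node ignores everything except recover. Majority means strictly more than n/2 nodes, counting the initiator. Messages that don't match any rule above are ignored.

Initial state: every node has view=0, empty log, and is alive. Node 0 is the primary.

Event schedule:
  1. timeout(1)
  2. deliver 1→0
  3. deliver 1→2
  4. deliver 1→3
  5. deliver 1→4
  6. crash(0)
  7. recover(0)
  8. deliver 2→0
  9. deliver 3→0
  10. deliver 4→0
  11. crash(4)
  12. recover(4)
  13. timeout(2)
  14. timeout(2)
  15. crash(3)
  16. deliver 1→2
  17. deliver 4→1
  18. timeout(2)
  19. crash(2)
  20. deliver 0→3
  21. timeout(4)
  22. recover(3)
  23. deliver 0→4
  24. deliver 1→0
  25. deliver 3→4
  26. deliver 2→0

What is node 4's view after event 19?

e1 timeout(1): 1[prim,v=1,-]
e2 deliver 1→0: 0[back,v=1,-]
e3 deliver 1→2: 2[back,v=1,-]
e4 deliver 1→3: 3[back,v=1,-]
e5 deliver 1→4: 4[back,v=1,-]
e6 crash(0): 0[✗back,v=1,-]
e7 recover(0): 0[back,v=1,-]
e8 deliver 2→0: ·
e9 deliver 3→0: ·
e10 deliver 4→0: ·
e11 crash(4): 4[✗back,v=1,-]
e12 recover(4): 4[back,v=1,-]
e13 timeout(2): 2[prim,v=2,-]
e14 timeout(2): 2[back,v=3,-]
e15 crash(3): 3[✗back,v=1,-]
e16 deliver 1→2: ·
e17 deliver 4→1: ·
e18 timeout(2): 2[back,v=4,-]
e19 crash(2): 2[✗back,v=4,-]

1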